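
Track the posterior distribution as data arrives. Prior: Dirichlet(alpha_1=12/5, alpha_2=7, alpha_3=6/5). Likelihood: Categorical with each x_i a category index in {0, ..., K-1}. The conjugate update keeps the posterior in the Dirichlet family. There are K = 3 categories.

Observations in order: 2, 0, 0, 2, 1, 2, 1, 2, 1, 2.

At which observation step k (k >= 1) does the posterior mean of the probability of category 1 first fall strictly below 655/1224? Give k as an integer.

obs 1: x=2 → posterior Dirichlet(12/5, 7, 11/5)
obs 2: x=0 → posterior Dirichlet(17/5, 7, 11/5)
obs 3: x=0 → posterior Dirichlet(22/5, 7, 11/5)
obs 4: x=2 → posterior Dirichlet(22/5, 7, 16/5)
obs 5: x=1 → posterior Dirichlet(22/5, 8, 16/5)
obs 6: x=2 → posterior Dirichlet(22/5, 8, 21/5)
obs 7: x=1 → posterior Dirichlet(22/5, 9, 21/5)
obs 8: x=2 → posterior Dirichlet(22/5, 9, 26/5)
obs 9: x=1 → posterior Dirichlet(22/5, 10, 26/5)
obs 10: x=2 → posterior Dirichlet(22/5, 10, 31/5)

k = 3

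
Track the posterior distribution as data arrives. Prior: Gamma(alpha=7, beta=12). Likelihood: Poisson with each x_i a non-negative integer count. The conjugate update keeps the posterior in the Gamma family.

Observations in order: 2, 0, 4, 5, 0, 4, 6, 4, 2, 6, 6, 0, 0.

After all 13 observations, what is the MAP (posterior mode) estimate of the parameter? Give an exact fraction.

9/5

obs 1: x=2 → posterior Gamma(9, 13)
obs 2: x=0 → posterior Gamma(9, 14)
obs 3: x=4 → posterior Gamma(13, 15)
obs 4: x=5 → posterior Gamma(18, 16)
obs 5: x=0 → posterior Gamma(18, 17)
obs 6: x=4 → posterior Gamma(22, 18)
obs 7: x=6 → posterior Gamma(28, 19)
obs 8: x=4 → posterior Gamma(32, 20)
obs 9: x=2 → posterior Gamma(34, 21)
obs 10: x=6 → posterior Gamma(40, 22)
obs 11: x=6 → posterior Gamma(46, 23)
obs 12: x=0 → posterior Gamma(46, 24)
obs 13: x=0 → posterior Gamma(46, 25)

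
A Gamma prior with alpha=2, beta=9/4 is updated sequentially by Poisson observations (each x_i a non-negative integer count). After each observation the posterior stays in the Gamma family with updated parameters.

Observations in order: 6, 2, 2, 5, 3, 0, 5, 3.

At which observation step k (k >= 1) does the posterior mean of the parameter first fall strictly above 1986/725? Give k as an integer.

obs 1: x=6 → posterior Gamma(8, 13/4)
obs 2: x=2 → posterior Gamma(10, 17/4)
obs 3: x=2 → posterior Gamma(12, 21/4)
obs 4: x=5 → posterior Gamma(17, 25/4)
obs 5: x=3 → posterior Gamma(20, 29/4)
obs 6: x=0 → posterior Gamma(20, 33/4)
obs 7: x=5 → posterior Gamma(25, 37/4)
obs 8: x=3 → posterior Gamma(28, 41/4)

k = 5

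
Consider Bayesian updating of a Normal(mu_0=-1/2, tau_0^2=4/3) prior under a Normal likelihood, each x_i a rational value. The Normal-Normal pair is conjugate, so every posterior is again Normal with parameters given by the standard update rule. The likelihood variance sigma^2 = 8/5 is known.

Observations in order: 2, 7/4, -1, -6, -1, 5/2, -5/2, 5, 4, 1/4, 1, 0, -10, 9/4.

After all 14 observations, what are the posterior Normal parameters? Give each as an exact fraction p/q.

obs 1: x=2 → posterior Normal(7/11, 8/11)
obs 2: x=7/4 → posterior Normal(63/64, 1/2)
obs 3: x=-1 → posterior Normal(43/84, 8/21)
obs 4: x=-6 → posterior Normal(-77/104, 4/13)
obs 5: x=-1 → posterior Normal(-97/124, 8/31)
obs 6: x=5/2 → posterior Normal(-47/144, 2/9)
obs 7: x=-5/2 → posterior Normal(-97/164, 8/41)
obs 8: x=5 → posterior Normal(3/184, 4/23)
obs 9: x=4 → posterior Normal(83/204, 8/51)
obs 10: x=1/4 → posterior Normal(11/28, 1/7)
obs 11: x=1 → posterior Normal(27/61, 8/61)
obs 12: x=0 → posterior Normal(9/22, 4/33)
obs 13: x=-10 → posterior Normal(-23/71, 8/71)
obs 14: x=9/4 → posterior Normal(-47/304, 2/19)

mu_0=-47/304, tau_0^2=2/19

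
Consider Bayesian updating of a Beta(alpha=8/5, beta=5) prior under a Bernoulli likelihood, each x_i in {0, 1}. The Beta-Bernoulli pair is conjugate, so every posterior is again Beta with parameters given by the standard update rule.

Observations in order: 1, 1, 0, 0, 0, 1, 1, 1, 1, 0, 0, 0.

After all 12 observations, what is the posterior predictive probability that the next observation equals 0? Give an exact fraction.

obs 1: x=1 → posterior Beta(13/5, 5)
obs 2: x=1 → posterior Beta(18/5, 5)
obs 3: x=0 → posterior Beta(18/5, 6)
obs 4: x=0 → posterior Beta(18/5, 7)
obs 5: x=0 → posterior Beta(18/5, 8)
obs 6: x=1 → posterior Beta(23/5, 8)
obs 7: x=1 → posterior Beta(28/5, 8)
obs 8: x=1 → posterior Beta(33/5, 8)
obs 9: x=1 → posterior Beta(38/5, 8)
obs 10: x=0 → posterior Beta(38/5, 9)
obs 11: x=0 → posterior Beta(38/5, 10)
obs 12: x=0 → posterior Beta(38/5, 11)

55/93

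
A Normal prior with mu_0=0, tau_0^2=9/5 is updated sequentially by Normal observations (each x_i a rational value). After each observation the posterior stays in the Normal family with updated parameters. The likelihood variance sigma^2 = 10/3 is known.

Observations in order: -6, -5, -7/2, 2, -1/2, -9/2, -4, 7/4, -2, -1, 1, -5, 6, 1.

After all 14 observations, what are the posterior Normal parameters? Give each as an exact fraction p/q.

mu_0=-2133/1712, tau_0^2=45/214

obs 1: x=-6 → posterior Normal(-162/77, 90/77)
obs 2: x=-5 → posterior Normal(-297/104, 45/52)
obs 3: x=-7/2 → posterior Normal(-783/262, 90/131)
obs 4: x=2 → posterior Normal(-675/316, 45/79)
obs 5: x=-1/2 → posterior Normal(-351/185, 18/37)
obs 6: x=-9/2 → posterior Normal(-945/424, 45/106)
obs 7: x=-4 → posterior Normal(-1161/478, 90/239)
obs 8: x=7/4 → posterior Normal(-2133/1064, 45/133)
obs 9: x=-2 → posterior Normal(-2349/1172, 90/293)
obs 10: x=-1 → posterior Normal(-2457/1280, 9/32)
obs 11: x=1 → posterior Normal(-2349/1388, 90/347)
obs 12: x=-5 → posterior Normal(-2889/1496, 45/187)
obs 13: x=6 → posterior Normal(-2241/1604, 90/401)
obs 14: x=1 → posterior Normal(-2133/1712, 45/214)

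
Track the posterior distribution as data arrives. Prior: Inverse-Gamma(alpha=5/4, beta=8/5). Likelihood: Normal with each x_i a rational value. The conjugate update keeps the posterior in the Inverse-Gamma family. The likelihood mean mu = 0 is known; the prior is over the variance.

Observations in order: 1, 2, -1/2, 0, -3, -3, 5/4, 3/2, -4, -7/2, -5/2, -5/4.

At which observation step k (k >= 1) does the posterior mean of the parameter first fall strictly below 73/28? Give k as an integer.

k = 3

obs 1: x=1 → posterior Inverse-Gamma(7/4, 21/10)
obs 2: x=2 → posterior Inverse-Gamma(9/4, 41/10)
obs 3: x=-1/2 → posterior Inverse-Gamma(11/4, 169/40)
obs 4: x=0 → posterior Inverse-Gamma(13/4, 169/40)
obs 5: x=-3 → posterior Inverse-Gamma(15/4, 349/40)
obs 6: x=-3 → posterior Inverse-Gamma(17/4, 529/40)
obs 7: x=5/4 → posterior Inverse-Gamma(19/4, 2241/160)
obs 8: x=3/2 → posterior Inverse-Gamma(21/4, 2421/160)
obs 9: x=-4 → posterior Inverse-Gamma(23/4, 3701/160)
obs 10: x=-7/2 → posterior Inverse-Gamma(25/4, 4681/160)
obs 11: x=-5/2 → posterior Inverse-Gamma(27/4, 5181/160)
obs 12: x=-5/4 → posterior Inverse-Gamma(29/4, 2653/80)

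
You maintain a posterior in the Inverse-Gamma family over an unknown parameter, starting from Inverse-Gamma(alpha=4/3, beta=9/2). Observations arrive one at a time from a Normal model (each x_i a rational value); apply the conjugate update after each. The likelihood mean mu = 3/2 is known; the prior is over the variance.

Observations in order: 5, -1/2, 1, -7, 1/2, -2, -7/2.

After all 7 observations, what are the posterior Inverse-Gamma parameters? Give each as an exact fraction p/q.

alpha=29/6, beta=68

obs 1: x=5 → posterior Inverse-Gamma(11/6, 85/8)
obs 2: x=-1/2 → posterior Inverse-Gamma(7/3, 101/8)
obs 3: x=1 → posterior Inverse-Gamma(17/6, 51/4)
obs 4: x=-7 → posterior Inverse-Gamma(10/3, 391/8)
obs 5: x=1/2 → posterior Inverse-Gamma(23/6, 395/8)
obs 6: x=-2 → posterior Inverse-Gamma(13/3, 111/2)
obs 7: x=-7/2 → posterior Inverse-Gamma(29/6, 68)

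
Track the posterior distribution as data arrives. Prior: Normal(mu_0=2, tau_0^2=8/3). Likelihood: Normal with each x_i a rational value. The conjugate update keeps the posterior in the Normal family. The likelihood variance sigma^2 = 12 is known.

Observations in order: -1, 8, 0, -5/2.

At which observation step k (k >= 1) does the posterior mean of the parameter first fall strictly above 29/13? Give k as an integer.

k = 2

obs 1: x=-1 → posterior Normal(16/11, 24/11)
obs 2: x=8 → posterior Normal(32/13, 24/13)
obs 3: x=0 → posterior Normal(32/15, 8/5)
obs 4: x=-5/2 → posterior Normal(27/17, 24/17)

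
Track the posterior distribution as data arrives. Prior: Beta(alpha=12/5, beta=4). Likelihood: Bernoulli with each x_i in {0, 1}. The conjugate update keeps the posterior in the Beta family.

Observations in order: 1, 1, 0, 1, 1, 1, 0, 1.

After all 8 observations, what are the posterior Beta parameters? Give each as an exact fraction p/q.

alpha=42/5, beta=6

obs 1: x=1 → posterior Beta(17/5, 4)
obs 2: x=1 → posterior Beta(22/5, 4)
obs 3: x=0 → posterior Beta(22/5, 5)
obs 4: x=1 → posterior Beta(27/5, 5)
obs 5: x=1 → posterior Beta(32/5, 5)
obs 6: x=1 → posterior Beta(37/5, 5)
obs 7: x=0 → posterior Beta(37/5, 6)
obs 8: x=1 → posterior Beta(42/5, 6)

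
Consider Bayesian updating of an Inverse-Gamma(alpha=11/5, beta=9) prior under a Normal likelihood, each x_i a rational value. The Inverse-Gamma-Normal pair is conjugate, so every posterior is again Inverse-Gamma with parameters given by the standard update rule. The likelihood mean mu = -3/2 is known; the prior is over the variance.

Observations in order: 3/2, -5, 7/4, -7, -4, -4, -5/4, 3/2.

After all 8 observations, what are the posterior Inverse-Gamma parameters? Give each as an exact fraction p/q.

alpha=31/5, beta=813/16

obs 1: x=3/2 → posterior Inverse-Gamma(27/10, 27/2)
obs 2: x=-5 → posterior Inverse-Gamma(16/5, 157/8)
obs 3: x=7/4 → posterior Inverse-Gamma(37/10, 797/32)
obs 4: x=-7 → posterior Inverse-Gamma(21/5, 1281/32)
obs 5: x=-4 → posterior Inverse-Gamma(47/10, 1381/32)
obs 6: x=-4 → posterior Inverse-Gamma(26/5, 1481/32)
obs 7: x=-5/4 → posterior Inverse-Gamma(57/10, 741/16)
obs 8: x=3/2 → posterior Inverse-Gamma(31/5, 813/16)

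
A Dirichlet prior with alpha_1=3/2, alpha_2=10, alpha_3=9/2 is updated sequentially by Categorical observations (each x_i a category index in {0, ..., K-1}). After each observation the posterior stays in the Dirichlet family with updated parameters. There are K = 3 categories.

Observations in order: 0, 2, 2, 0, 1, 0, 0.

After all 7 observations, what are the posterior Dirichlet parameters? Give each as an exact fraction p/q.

alpha_1=11/2, alpha_2=11, alpha_3=13/2

obs 1: x=0 → posterior Dirichlet(5/2, 10, 9/2)
obs 2: x=2 → posterior Dirichlet(5/2, 10, 11/2)
obs 3: x=2 → posterior Dirichlet(5/2, 10, 13/2)
obs 4: x=0 → posterior Dirichlet(7/2, 10, 13/2)
obs 5: x=1 → posterior Dirichlet(7/2, 11, 13/2)
obs 6: x=0 → posterior Dirichlet(9/2, 11, 13/2)
obs 7: x=0 → posterior Dirichlet(11/2, 11, 13/2)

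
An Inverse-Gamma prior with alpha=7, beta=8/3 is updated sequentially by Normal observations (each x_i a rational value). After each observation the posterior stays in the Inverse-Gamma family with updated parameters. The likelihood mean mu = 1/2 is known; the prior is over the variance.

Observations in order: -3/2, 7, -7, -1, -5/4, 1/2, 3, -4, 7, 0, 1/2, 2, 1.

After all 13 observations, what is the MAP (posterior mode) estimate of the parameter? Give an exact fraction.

8863/1392

obs 1: x=-3/2 → posterior Inverse-Gamma(15/2, 14/3)
obs 2: x=7 → posterior Inverse-Gamma(8, 619/24)
obs 3: x=-7 → posterior Inverse-Gamma(17/2, 647/12)
obs 4: x=-1 → posterior Inverse-Gamma(9, 1321/24)
obs 5: x=-5/4 → posterior Inverse-Gamma(19/2, 5431/96)
obs 6: x=1/2 → posterior Inverse-Gamma(10, 5431/96)
obs 7: x=3 → posterior Inverse-Gamma(21/2, 5731/96)
obs 8: x=-4 → posterior Inverse-Gamma(11, 6703/96)
obs 9: x=7 → posterior Inverse-Gamma(23/2, 8731/96)
obs 10: x=0 → posterior Inverse-Gamma(12, 8743/96)
obs 11: x=1/2 → posterior Inverse-Gamma(25/2, 8743/96)
obs 12: x=2 → posterior Inverse-Gamma(13, 8851/96)
obs 13: x=1 → posterior Inverse-Gamma(27/2, 8863/96)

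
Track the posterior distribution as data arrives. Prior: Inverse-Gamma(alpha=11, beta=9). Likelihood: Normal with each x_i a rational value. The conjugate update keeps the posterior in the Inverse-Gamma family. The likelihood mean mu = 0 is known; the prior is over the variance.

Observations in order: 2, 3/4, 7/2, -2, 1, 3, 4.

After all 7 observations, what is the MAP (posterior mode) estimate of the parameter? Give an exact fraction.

obs 1: x=2 → posterior Inverse-Gamma(23/2, 11)
obs 2: x=3/4 → posterior Inverse-Gamma(12, 361/32)
obs 3: x=7/2 → posterior Inverse-Gamma(25/2, 557/32)
obs 4: x=-2 → posterior Inverse-Gamma(13, 621/32)
obs 5: x=1 → posterior Inverse-Gamma(27/2, 637/32)
obs 6: x=3 → posterior Inverse-Gamma(14, 781/32)
obs 7: x=4 → posterior Inverse-Gamma(29/2, 1037/32)

1037/496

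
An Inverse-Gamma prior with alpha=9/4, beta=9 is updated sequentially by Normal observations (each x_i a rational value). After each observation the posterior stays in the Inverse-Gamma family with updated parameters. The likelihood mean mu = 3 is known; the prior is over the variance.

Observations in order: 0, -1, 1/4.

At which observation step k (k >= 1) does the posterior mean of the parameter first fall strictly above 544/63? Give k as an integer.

obs 1: x=0 → posterior Inverse-Gamma(11/4, 27/2)
obs 2: x=-1 → posterior Inverse-Gamma(13/4, 43/2)
obs 3: x=1/4 → posterior Inverse-Gamma(15/4, 809/32)

k = 2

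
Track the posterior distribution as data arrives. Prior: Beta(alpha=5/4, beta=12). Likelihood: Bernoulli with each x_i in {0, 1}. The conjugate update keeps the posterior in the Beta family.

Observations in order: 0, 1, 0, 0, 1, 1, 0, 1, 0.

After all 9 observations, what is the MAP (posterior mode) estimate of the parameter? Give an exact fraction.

17/81

obs 1: x=0 → posterior Beta(5/4, 13)
obs 2: x=1 → posterior Beta(9/4, 13)
obs 3: x=0 → posterior Beta(9/4, 14)
obs 4: x=0 → posterior Beta(9/4, 15)
obs 5: x=1 → posterior Beta(13/4, 15)
obs 6: x=1 → posterior Beta(17/4, 15)
obs 7: x=0 → posterior Beta(17/4, 16)
obs 8: x=1 → posterior Beta(21/4, 16)
obs 9: x=0 → posterior Beta(21/4, 17)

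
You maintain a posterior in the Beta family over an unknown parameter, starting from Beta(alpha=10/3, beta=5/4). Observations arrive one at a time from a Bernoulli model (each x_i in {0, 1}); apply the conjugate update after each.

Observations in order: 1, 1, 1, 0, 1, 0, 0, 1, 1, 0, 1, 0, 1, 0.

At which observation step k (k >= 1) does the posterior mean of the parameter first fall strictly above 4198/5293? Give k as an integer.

k = 2

obs 1: x=1 → posterior Beta(13/3, 5/4)
obs 2: x=1 → posterior Beta(16/3, 5/4)
obs 3: x=1 → posterior Beta(19/3, 5/4)
obs 4: x=0 → posterior Beta(19/3, 9/4)
obs 5: x=1 → posterior Beta(22/3, 9/4)
obs 6: x=0 → posterior Beta(22/3, 13/4)
obs 7: x=0 → posterior Beta(22/3, 17/4)
obs 8: x=1 → posterior Beta(25/3, 17/4)
obs 9: x=1 → posterior Beta(28/3, 17/4)
obs 10: x=0 → posterior Beta(28/3, 21/4)
obs 11: x=1 → posterior Beta(31/3, 21/4)
obs 12: x=0 → posterior Beta(31/3, 25/4)
obs 13: x=1 → posterior Beta(34/3, 25/4)
obs 14: x=0 → posterior Beta(34/3, 29/4)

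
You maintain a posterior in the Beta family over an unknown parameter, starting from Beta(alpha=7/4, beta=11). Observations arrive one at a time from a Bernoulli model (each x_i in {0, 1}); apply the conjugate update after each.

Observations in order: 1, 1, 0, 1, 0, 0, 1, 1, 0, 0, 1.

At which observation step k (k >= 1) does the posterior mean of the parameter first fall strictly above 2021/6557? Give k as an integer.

k = 8

obs 1: x=1 → posterior Beta(11/4, 11)
obs 2: x=1 → posterior Beta(15/4, 11)
obs 3: x=0 → posterior Beta(15/4, 12)
obs 4: x=1 → posterior Beta(19/4, 12)
obs 5: x=0 → posterior Beta(19/4, 13)
obs 6: x=0 → posterior Beta(19/4, 14)
obs 7: x=1 → posterior Beta(23/4, 14)
obs 8: x=1 → posterior Beta(27/4, 14)
obs 9: x=0 → posterior Beta(27/4, 15)
obs 10: x=0 → posterior Beta(27/4, 16)
obs 11: x=1 → posterior Beta(31/4, 16)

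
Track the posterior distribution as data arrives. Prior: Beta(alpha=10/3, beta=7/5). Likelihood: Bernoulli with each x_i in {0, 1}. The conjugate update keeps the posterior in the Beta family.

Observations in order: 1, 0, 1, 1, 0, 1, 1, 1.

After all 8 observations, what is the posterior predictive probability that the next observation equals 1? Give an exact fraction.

obs 1: x=1 → posterior Beta(13/3, 7/5)
obs 2: x=0 → posterior Beta(13/3, 12/5)
obs 3: x=1 → posterior Beta(16/3, 12/5)
obs 4: x=1 → posterior Beta(19/3, 12/5)
obs 5: x=0 → posterior Beta(19/3, 17/5)
obs 6: x=1 → posterior Beta(22/3, 17/5)
obs 7: x=1 → posterior Beta(25/3, 17/5)
obs 8: x=1 → posterior Beta(28/3, 17/5)

140/191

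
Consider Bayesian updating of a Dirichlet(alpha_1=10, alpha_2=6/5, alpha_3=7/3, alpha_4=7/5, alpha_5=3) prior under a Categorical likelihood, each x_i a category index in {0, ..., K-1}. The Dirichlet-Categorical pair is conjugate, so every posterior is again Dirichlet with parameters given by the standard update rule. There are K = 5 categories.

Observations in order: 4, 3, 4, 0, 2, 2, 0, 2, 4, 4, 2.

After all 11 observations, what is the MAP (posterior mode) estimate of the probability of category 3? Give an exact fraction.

21/359

obs 1: x=4 → posterior Dirichlet(10, 6/5, 7/3, 7/5, 4)
obs 2: x=3 → posterior Dirichlet(10, 6/5, 7/3, 12/5, 4)
obs 3: x=4 → posterior Dirichlet(10, 6/5, 7/3, 12/5, 5)
obs 4: x=0 → posterior Dirichlet(11, 6/5, 7/3, 12/5, 5)
obs 5: x=2 → posterior Dirichlet(11, 6/5, 10/3, 12/5, 5)
obs 6: x=2 → posterior Dirichlet(11, 6/5, 13/3, 12/5, 5)
obs 7: x=0 → posterior Dirichlet(12, 6/5, 13/3, 12/5, 5)
obs 8: x=2 → posterior Dirichlet(12, 6/5, 16/3, 12/5, 5)
obs 9: x=4 → posterior Dirichlet(12, 6/5, 16/3, 12/5, 6)
obs 10: x=4 → posterior Dirichlet(12, 6/5, 16/3, 12/5, 7)
obs 11: x=2 → posterior Dirichlet(12, 6/5, 19/3, 12/5, 7)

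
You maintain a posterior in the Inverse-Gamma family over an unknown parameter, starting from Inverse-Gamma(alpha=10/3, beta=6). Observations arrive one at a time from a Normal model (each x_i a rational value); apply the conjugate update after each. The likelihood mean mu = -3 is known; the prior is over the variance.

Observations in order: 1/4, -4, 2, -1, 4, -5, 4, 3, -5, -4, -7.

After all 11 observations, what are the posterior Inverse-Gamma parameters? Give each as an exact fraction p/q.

alpha=53/6, beta=3385/32

obs 1: x=1/4 → posterior Inverse-Gamma(23/6, 361/32)
obs 2: x=-4 → posterior Inverse-Gamma(13/3, 377/32)
obs 3: x=2 → posterior Inverse-Gamma(29/6, 777/32)
obs 4: x=-1 → posterior Inverse-Gamma(16/3, 841/32)
obs 5: x=4 → posterior Inverse-Gamma(35/6, 1625/32)
obs 6: x=-5 → posterior Inverse-Gamma(19/3, 1689/32)
obs 7: x=4 → posterior Inverse-Gamma(41/6, 2473/32)
obs 8: x=3 → posterior Inverse-Gamma(22/3, 3049/32)
obs 9: x=-5 → posterior Inverse-Gamma(47/6, 3113/32)
obs 10: x=-4 → posterior Inverse-Gamma(25/3, 3129/32)
obs 11: x=-7 → posterior Inverse-Gamma(53/6, 3385/32)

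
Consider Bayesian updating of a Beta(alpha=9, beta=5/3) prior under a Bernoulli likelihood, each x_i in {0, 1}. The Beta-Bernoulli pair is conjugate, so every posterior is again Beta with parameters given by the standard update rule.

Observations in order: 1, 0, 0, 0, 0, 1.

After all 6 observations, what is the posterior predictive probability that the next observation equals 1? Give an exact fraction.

obs 1: x=1 → posterior Beta(10, 5/3)
obs 2: x=0 → posterior Beta(10, 8/3)
obs 3: x=0 → posterior Beta(10, 11/3)
obs 4: x=0 → posterior Beta(10, 14/3)
obs 5: x=0 → posterior Beta(10, 17/3)
obs 6: x=1 → posterior Beta(11, 17/3)

33/50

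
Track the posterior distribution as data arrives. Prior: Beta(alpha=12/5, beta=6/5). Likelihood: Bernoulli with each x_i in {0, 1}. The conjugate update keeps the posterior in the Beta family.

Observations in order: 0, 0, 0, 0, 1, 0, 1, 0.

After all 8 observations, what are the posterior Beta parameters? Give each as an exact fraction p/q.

alpha=22/5, beta=36/5

obs 1: x=0 → posterior Beta(12/5, 11/5)
obs 2: x=0 → posterior Beta(12/5, 16/5)
obs 3: x=0 → posterior Beta(12/5, 21/5)
obs 4: x=0 → posterior Beta(12/5, 26/5)
obs 5: x=1 → posterior Beta(17/5, 26/5)
obs 6: x=0 → posterior Beta(17/5, 31/5)
obs 7: x=1 → posterior Beta(22/5, 31/5)
obs 8: x=0 → posterior Beta(22/5, 36/5)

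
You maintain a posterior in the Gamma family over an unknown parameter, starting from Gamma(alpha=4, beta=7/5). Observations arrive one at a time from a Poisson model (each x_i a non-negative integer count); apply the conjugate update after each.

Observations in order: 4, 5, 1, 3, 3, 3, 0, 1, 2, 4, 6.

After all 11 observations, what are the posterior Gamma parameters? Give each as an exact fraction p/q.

alpha=36, beta=62/5

obs 1: x=4 → posterior Gamma(8, 12/5)
obs 2: x=5 → posterior Gamma(13, 17/5)
obs 3: x=1 → posterior Gamma(14, 22/5)
obs 4: x=3 → posterior Gamma(17, 27/5)
obs 5: x=3 → posterior Gamma(20, 32/5)
obs 6: x=3 → posterior Gamma(23, 37/5)
obs 7: x=0 → posterior Gamma(23, 42/5)
obs 8: x=1 → posterior Gamma(24, 47/5)
obs 9: x=2 → posterior Gamma(26, 52/5)
obs 10: x=4 → posterior Gamma(30, 57/5)
obs 11: x=6 → posterior Gamma(36, 62/5)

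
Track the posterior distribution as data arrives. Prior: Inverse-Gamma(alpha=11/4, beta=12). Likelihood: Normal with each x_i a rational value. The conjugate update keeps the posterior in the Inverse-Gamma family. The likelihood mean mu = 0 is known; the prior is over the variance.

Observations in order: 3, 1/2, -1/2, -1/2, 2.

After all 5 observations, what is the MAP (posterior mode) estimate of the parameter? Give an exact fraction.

151/50

obs 1: x=3 → posterior Inverse-Gamma(13/4, 33/2)
obs 2: x=1/2 → posterior Inverse-Gamma(15/4, 133/8)
obs 3: x=-1/2 → posterior Inverse-Gamma(17/4, 67/4)
obs 4: x=-1/2 → posterior Inverse-Gamma(19/4, 135/8)
obs 5: x=2 → posterior Inverse-Gamma(21/4, 151/8)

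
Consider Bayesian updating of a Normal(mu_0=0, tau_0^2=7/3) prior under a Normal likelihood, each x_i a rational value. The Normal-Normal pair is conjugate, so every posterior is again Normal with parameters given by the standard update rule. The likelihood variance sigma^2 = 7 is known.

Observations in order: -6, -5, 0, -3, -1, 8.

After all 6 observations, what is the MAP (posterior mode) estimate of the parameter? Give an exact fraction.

obs 1: x=-6 → posterior Normal(-3/2, 7/4)
obs 2: x=-5 → posterior Normal(-11/5, 7/5)
obs 3: x=0 → posterior Normal(-11/6, 7/6)
obs 4: x=-3 → posterior Normal(-2, 1)
obs 5: x=-1 → posterior Normal(-15/8, 7/8)
obs 6: x=8 → posterior Normal(-7/9, 7/9)

-7/9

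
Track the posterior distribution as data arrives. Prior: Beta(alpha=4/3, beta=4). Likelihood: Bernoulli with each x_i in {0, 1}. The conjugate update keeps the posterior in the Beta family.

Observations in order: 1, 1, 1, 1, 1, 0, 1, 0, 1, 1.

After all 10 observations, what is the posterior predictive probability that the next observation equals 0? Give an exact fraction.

9/23

obs 1: x=1 → posterior Beta(7/3, 4)
obs 2: x=1 → posterior Beta(10/3, 4)
obs 3: x=1 → posterior Beta(13/3, 4)
obs 4: x=1 → posterior Beta(16/3, 4)
obs 5: x=1 → posterior Beta(19/3, 4)
obs 6: x=0 → posterior Beta(19/3, 5)
obs 7: x=1 → posterior Beta(22/3, 5)
obs 8: x=0 → posterior Beta(22/3, 6)
obs 9: x=1 → posterior Beta(25/3, 6)
obs 10: x=1 → posterior Beta(28/3, 6)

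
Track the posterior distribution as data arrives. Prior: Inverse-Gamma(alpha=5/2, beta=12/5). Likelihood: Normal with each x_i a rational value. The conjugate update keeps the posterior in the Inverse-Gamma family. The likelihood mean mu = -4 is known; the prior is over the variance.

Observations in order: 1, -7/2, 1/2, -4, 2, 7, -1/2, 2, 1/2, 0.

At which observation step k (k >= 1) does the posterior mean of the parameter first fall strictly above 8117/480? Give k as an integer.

obs 1: x=1 → posterior Inverse-Gamma(3, 149/10)
obs 2: x=-7/2 → posterior Inverse-Gamma(7/2, 601/40)
obs 3: x=1/2 → posterior Inverse-Gamma(4, 503/20)
obs 4: x=-4 → posterior Inverse-Gamma(9/2, 503/20)
obs 5: x=2 → posterior Inverse-Gamma(5, 863/20)
obs 6: x=7 → posterior Inverse-Gamma(11/2, 2073/20)
obs 7: x=-1/2 → posterior Inverse-Gamma(6, 4391/40)
obs 8: x=2 → posterior Inverse-Gamma(13/2, 5111/40)
obs 9: x=1/2 → posterior Inverse-Gamma(7, 1379/10)
obs 10: x=0 → posterior Inverse-Gamma(15/2, 1459/10)

k = 6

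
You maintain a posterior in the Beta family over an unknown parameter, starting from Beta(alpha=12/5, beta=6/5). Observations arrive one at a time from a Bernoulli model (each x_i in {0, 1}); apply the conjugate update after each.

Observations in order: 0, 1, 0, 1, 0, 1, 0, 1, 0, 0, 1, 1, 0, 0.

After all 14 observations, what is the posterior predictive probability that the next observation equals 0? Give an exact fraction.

obs 1: x=0 → posterior Beta(12/5, 11/5)
obs 2: x=1 → posterior Beta(17/5, 11/5)
obs 3: x=0 → posterior Beta(17/5, 16/5)
obs 4: x=1 → posterior Beta(22/5, 16/5)
obs 5: x=0 → posterior Beta(22/5, 21/5)
obs 6: x=1 → posterior Beta(27/5, 21/5)
obs 7: x=0 → posterior Beta(27/5, 26/5)
obs 8: x=1 → posterior Beta(32/5, 26/5)
obs 9: x=0 → posterior Beta(32/5, 31/5)
obs 10: x=0 → posterior Beta(32/5, 36/5)
obs 11: x=1 → posterior Beta(37/5, 36/5)
obs 12: x=1 → posterior Beta(42/5, 36/5)
obs 13: x=0 → posterior Beta(42/5, 41/5)
obs 14: x=0 → posterior Beta(42/5, 46/5)

23/44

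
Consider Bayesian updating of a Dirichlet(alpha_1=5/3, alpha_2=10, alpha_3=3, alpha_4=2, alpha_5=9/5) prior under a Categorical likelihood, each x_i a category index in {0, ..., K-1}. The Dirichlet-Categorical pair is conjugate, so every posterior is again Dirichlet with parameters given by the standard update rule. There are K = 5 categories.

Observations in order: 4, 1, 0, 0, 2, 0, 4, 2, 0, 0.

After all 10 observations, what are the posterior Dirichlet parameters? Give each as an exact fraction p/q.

obs 1: x=4 → posterior Dirichlet(5/3, 10, 3, 2, 14/5)
obs 2: x=1 → posterior Dirichlet(5/3, 11, 3, 2, 14/5)
obs 3: x=0 → posterior Dirichlet(8/3, 11, 3, 2, 14/5)
obs 4: x=0 → posterior Dirichlet(11/3, 11, 3, 2, 14/5)
obs 5: x=2 → posterior Dirichlet(11/3, 11, 4, 2, 14/5)
obs 6: x=0 → posterior Dirichlet(14/3, 11, 4, 2, 14/5)
obs 7: x=4 → posterior Dirichlet(14/3, 11, 4, 2, 19/5)
obs 8: x=2 → posterior Dirichlet(14/3, 11, 5, 2, 19/5)
obs 9: x=0 → posterior Dirichlet(17/3, 11, 5, 2, 19/5)
obs 10: x=0 → posterior Dirichlet(20/3, 11, 5, 2, 19/5)

alpha_1=20/3, alpha_2=11, alpha_3=5, alpha_4=2, alpha_5=19/5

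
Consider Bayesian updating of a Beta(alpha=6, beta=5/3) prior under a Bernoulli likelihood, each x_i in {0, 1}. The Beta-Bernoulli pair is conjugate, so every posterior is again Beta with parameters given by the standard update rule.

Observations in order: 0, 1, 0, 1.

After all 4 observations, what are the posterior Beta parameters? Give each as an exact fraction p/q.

alpha=8, beta=11/3

obs 1: x=0 → posterior Beta(6, 8/3)
obs 2: x=1 → posterior Beta(7, 8/3)
obs 3: x=0 → posterior Beta(7, 11/3)
obs 4: x=1 → posterior Beta(8, 11/3)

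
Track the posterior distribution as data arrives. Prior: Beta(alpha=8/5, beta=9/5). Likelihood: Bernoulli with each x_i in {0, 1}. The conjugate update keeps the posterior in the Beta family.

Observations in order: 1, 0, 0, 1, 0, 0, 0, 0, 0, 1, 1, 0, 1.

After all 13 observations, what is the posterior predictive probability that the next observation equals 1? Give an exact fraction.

33/82

obs 1: x=1 → posterior Beta(13/5, 9/5)
obs 2: x=0 → posterior Beta(13/5, 14/5)
obs 3: x=0 → posterior Beta(13/5, 19/5)
obs 4: x=1 → posterior Beta(18/5, 19/5)
obs 5: x=0 → posterior Beta(18/5, 24/5)
obs 6: x=0 → posterior Beta(18/5, 29/5)
obs 7: x=0 → posterior Beta(18/5, 34/5)
obs 8: x=0 → posterior Beta(18/5, 39/5)
obs 9: x=0 → posterior Beta(18/5, 44/5)
obs 10: x=1 → posterior Beta(23/5, 44/5)
obs 11: x=1 → posterior Beta(28/5, 44/5)
obs 12: x=0 → posterior Beta(28/5, 49/5)
obs 13: x=1 → posterior Beta(33/5, 49/5)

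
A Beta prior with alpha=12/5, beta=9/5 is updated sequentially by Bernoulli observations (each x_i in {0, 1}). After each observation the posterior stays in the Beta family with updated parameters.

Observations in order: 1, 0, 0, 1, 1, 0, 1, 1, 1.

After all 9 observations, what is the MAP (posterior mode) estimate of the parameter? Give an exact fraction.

37/56

obs 1: x=1 → posterior Beta(17/5, 9/5)
obs 2: x=0 → posterior Beta(17/5, 14/5)
obs 3: x=0 → posterior Beta(17/5, 19/5)
obs 4: x=1 → posterior Beta(22/5, 19/5)
obs 5: x=1 → posterior Beta(27/5, 19/5)
obs 6: x=0 → posterior Beta(27/5, 24/5)
obs 7: x=1 → posterior Beta(32/5, 24/5)
obs 8: x=1 → posterior Beta(37/5, 24/5)
obs 9: x=1 → posterior Beta(42/5, 24/5)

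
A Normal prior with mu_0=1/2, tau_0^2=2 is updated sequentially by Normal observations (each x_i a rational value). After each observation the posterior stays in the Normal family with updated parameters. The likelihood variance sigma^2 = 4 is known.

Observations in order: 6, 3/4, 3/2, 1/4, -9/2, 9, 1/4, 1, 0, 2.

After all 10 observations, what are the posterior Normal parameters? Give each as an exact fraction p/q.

obs 1: x=6 → posterior Normal(7/3, 4/3)
obs 2: x=3/4 → posterior Normal(31/16, 1)
obs 3: x=3/2 → posterior Normal(37/20, 4/5)
obs 4: x=1/4 → posterior Normal(19/12, 2/3)
obs 5: x=-9/2 → posterior Normal(5/7, 4/7)
obs 6: x=9 → posterior Normal(7/4, 1/2)
obs 7: x=1/4 → posterior Normal(19/12, 4/9)
obs 8: x=1 → posterior Normal(61/40, 2/5)
obs 9: x=0 → posterior Normal(61/44, 4/11)
obs 10: x=2 → posterior Normal(23/16, 1/3)

mu_0=23/16, tau_0^2=1/3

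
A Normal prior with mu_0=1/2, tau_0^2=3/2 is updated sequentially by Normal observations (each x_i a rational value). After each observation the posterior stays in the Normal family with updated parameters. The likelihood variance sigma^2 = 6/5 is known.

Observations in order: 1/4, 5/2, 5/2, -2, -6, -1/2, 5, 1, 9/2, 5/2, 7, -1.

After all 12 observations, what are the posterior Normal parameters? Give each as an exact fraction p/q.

mu_0=323/256, tau_0^2=3/32

obs 1: x=1/4 → posterior Normal(13/36, 2/3)
obs 2: x=5/2 → posterior Normal(9/8, 3/7)
obs 3: x=5/2 → posterior Normal(113/76, 6/19)
obs 4: x=-2 → posterior Normal(73/96, 1/4)
obs 5: x=-6 → posterior Normal(-47/116, 6/29)
obs 6: x=-1/2 → posterior Normal(-57/136, 3/17)
obs 7: x=5 → posterior Normal(43/156, 2/13)
obs 8: x=1 → posterior Normal(63/176, 3/22)
obs 9: x=9/2 → posterior Normal(153/196, 6/49)
obs 10: x=5/2 → posterior Normal(203/216, 1/9)
obs 11: x=7 → posterior Normal(343/236, 6/59)
obs 12: x=-1 → posterior Normal(323/256, 3/32)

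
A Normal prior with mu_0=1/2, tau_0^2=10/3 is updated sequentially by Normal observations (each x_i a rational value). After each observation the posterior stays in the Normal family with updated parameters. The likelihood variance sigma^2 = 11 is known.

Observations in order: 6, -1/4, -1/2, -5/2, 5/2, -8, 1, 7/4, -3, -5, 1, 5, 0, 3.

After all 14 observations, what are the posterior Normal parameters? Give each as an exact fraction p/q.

obs 1: x=6 → posterior Normal(153/86, 110/43)
obs 2: x=-1/4 → posterior Normal(74/53, 110/53)
obs 3: x=-1/2 → posterior Normal(23/21, 110/63)
obs 4: x=-5/2 → posterior Normal(44/73, 110/73)
obs 5: x=5/2 → posterior Normal(69/83, 110/83)
obs 6: x=-8 → posterior Normal(-11/93, 110/93)
obs 7: x=1 → posterior Normal(-1/103, 110/103)
obs 8: x=7/4 → posterior Normal(33/226, 110/113)
obs 9: x=-3 → posterior Normal(-9/82, 110/123)
obs 10: x=-5 → posterior Normal(-127/266, 110/133)
obs 11: x=1 → posterior Normal(-107/286, 10/13)
obs 12: x=5 → posterior Normal(-7/306, 110/153)
obs 13: x=0 → posterior Normal(-7/326, 110/163)
obs 14: x=3 → posterior Normal(53/346, 110/173)

mu_0=53/346, tau_0^2=110/173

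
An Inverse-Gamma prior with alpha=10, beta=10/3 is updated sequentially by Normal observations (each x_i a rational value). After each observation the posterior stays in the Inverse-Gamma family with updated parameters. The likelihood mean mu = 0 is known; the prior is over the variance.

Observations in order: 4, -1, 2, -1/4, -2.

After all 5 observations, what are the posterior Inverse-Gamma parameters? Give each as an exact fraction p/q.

alpha=25/2, beta=1523/96

obs 1: x=4 → posterior Inverse-Gamma(21/2, 34/3)
obs 2: x=-1 → posterior Inverse-Gamma(11, 71/6)
obs 3: x=2 → posterior Inverse-Gamma(23/2, 83/6)
obs 4: x=-1/4 → posterior Inverse-Gamma(12, 1331/96)
obs 5: x=-2 → posterior Inverse-Gamma(25/2, 1523/96)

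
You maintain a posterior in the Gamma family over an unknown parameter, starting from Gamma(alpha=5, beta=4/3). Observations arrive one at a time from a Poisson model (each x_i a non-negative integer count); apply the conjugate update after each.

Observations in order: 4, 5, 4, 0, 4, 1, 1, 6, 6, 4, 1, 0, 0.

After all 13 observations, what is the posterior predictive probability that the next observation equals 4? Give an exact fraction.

obs 1: x=4 → posterior Gamma(9, 7/3)
obs 2: x=5 → posterior Gamma(14, 10/3)
obs 3: x=4 → posterior Gamma(18, 13/3)
obs 4: x=0 → posterior Gamma(18, 16/3)
obs 5: x=4 → posterior Gamma(22, 19/3)
obs 6: x=1 → posterior Gamma(23, 22/3)
obs 7: x=1 → posterior Gamma(24, 25/3)
obs 8: x=6 → posterior Gamma(30, 28/3)
obs 9: x=6 → posterior Gamma(36, 31/3)
obs 10: x=4 → posterior Gamma(40, 34/3)
obs 11: x=1 → posterior Gamma(41, 37/3)
obs 12: x=0 → posterior Gamma(41, 40/3)
obs 13: x=0 → posterior Gamma(41, 43/3)

103141806839462300450865935810026661102931693681129188789888078949431024733/666964050017266831101313774948704302169308057501714201740927385964459851776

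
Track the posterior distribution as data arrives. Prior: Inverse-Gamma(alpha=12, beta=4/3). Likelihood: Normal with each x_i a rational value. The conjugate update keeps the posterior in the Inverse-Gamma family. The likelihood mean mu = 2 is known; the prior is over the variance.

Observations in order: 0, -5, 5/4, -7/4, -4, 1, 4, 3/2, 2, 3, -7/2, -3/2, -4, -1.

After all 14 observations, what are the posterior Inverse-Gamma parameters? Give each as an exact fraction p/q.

alpha=19, beta=4801/48

obs 1: x=0 → posterior Inverse-Gamma(25/2, 10/3)
obs 2: x=-5 → posterior Inverse-Gamma(13, 167/6)
obs 3: x=5/4 → posterior Inverse-Gamma(27/2, 2699/96)
obs 4: x=-7/4 → posterior Inverse-Gamma(14, 1687/48)
obs 5: x=-4 → posterior Inverse-Gamma(29/2, 2551/48)
obs 6: x=1 → posterior Inverse-Gamma(15, 2575/48)
obs 7: x=4 → posterior Inverse-Gamma(31/2, 2671/48)
obs 8: x=3/2 → posterior Inverse-Gamma(16, 2677/48)
obs 9: x=2 → posterior Inverse-Gamma(33/2, 2677/48)
obs 10: x=3 → posterior Inverse-Gamma(17, 2701/48)
obs 11: x=-7/2 → posterior Inverse-Gamma(35/2, 3427/48)
obs 12: x=-3/2 → posterior Inverse-Gamma(18, 3721/48)
obs 13: x=-4 → posterior Inverse-Gamma(37/2, 4585/48)
obs 14: x=-1 → posterior Inverse-Gamma(19, 4801/48)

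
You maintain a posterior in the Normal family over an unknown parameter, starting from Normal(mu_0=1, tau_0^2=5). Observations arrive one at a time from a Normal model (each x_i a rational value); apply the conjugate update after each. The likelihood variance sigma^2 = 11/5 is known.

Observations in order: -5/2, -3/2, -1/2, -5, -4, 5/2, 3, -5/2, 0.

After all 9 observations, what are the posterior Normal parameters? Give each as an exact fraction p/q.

obs 1: x=-5/2 → posterior Normal(-103/72, 55/36)
obs 2: x=-3/2 → posterior Normal(-89/61, 55/61)
obs 3: x=-1/2 → posterior Normal(-203/172, 55/86)
obs 4: x=-5 → posterior Normal(-151/74, 55/111)
obs 5: x=-4 → posterior Normal(-653/272, 55/136)
obs 6: x=5/2 → posterior Normal(-264/161, 55/161)
obs 7: x=3 → posterior Normal(-63/62, 55/186)
obs 8: x=-5/2 → posterior Normal(-503/422, 55/211)
obs 9: x=0 → posterior Normal(-503/472, 55/236)

mu_0=-503/472, tau_0^2=55/236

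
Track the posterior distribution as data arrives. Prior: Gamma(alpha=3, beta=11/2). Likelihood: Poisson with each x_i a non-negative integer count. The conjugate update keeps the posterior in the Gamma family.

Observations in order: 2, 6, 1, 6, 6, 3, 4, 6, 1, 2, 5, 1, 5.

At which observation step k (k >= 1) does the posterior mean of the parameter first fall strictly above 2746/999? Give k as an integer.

k = 13

obs 1: x=2 → posterior Gamma(5, 13/2)
obs 2: x=6 → posterior Gamma(11, 15/2)
obs 3: x=1 → posterior Gamma(12, 17/2)
obs 4: x=6 → posterior Gamma(18, 19/2)
obs 5: x=6 → posterior Gamma(24, 21/2)
obs 6: x=3 → posterior Gamma(27, 23/2)
obs 7: x=4 → posterior Gamma(31, 25/2)
obs 8: x=6 → posterior Gamma(37, 27/2)
obs 9: x=1 → posterior Gamma(38, 29/2)
obs 10: x=2 → posterior Gamma(40, 31/2)
obs 11: x=5 → posterior Gamma(45, 33/2)
obs 12: x=1 → posterior Gamma(46, 35/2)
obs 13: x=5 → posterior Gamma(51, 37/2)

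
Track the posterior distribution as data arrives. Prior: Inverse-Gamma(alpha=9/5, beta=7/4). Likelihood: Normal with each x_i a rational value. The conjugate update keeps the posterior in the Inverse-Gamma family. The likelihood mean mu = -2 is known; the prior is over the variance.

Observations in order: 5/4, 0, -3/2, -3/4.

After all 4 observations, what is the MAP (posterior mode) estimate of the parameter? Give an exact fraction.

265/128

obs 1: x=5/4 → posterior Inverse-Gamma(23/10, 225/32)
obs 2: x=0 → posterior Inverse-Gamma(14/5, 289/32)
obs 3: x=-3/2 → posterior Inverse-Gamma(33/10, 293/32)
obs 4: x=-3/4 → posterior Inverse-Gamma(19/5, 159/16)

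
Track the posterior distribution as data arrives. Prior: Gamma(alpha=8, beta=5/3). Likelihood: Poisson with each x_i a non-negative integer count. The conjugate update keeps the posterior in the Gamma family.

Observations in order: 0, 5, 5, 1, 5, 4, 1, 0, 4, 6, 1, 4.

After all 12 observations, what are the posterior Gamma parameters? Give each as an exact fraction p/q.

obs 1: x=0 → posterior Gamma(8, 8/3)
obs 2: x=5 → posterior Gamma(13, 11/3)
obs 3: x=5 → posterior Gamma(18, 14/3)
obs 4: x=1 → posterior Gamma(19, 17/3)
obs 5: x=5 → posterior Gamma(24, 20/3)
obs 6: x=4 → posterior Gamma(28, 23/3)
obs 7: x=1 → posterior Gamma(29, 26/3)
obs 8: x=0 → posterior Gamma(29, 29/3)
obs 9: x=4 → posterior Gamma(33, 32/3)
obs 10: x=6 → posterior Gamma(39, 35/3)
obs 11: x=1 → posterior Gamma(40, 38/3)
obs 12: x=4 → posterior Gamma(44, 41/3)

alpha=44, beta=41/3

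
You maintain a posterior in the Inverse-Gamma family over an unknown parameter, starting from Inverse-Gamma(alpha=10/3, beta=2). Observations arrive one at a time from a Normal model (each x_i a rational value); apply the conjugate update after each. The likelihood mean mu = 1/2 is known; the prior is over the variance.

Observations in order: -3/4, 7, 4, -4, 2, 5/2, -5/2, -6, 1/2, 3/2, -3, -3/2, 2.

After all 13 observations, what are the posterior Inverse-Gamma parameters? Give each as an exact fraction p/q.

obs 1: x=-3/4 → posterior Inverse-Gamma(23/6, 89/32)
obs 2: x=7 → posterior Inverse-Gamma(13/3, 765/32)
obs 3: x=4 → posterior Inverse-Gamma(29/6, 961/32)
obs 4: x=-4 → posterior Inverse-Gamma(16/3, 1285/32)
obs 5: x=2 → posterior Inverse-Gamma(35/6, 1321/32)
obs 6: x=5/2 → posterior Inverse-Gamma(19/3, 1385/32)
obs 7: x=-5/2 → posterior Inverse-Gamma(41/6, 1529/32)
obs 8: x=-6 → posterior Inverse-Gamma(22/3, 2205/32)
obs 9: x=1/2 → posterior Inverse-Gamma(47/6, 2205/32)
obs 10: x=3/2 → posterior Inverse-Gamma(25/3, 2221/32)
obs 11: x=-3 → posterior Inverse-Gamma(53/6, 2417/32)
obs 12: x=-3/2 → posterior Inverse-Gamma(28/3, 2481/32)
obs 13: x=2 → posterior Inverse-Gamma(59/6, 2517/32)

alpha=59/6, beta=2517/32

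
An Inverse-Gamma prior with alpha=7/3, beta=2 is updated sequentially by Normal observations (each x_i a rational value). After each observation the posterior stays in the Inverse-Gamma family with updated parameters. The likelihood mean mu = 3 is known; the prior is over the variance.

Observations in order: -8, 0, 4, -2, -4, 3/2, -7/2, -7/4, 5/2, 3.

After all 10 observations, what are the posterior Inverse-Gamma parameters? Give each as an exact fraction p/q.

alpha=22/3, beta=4421/32

obs 1: x=-8 → posterior Inverse-Gamma(17/6, 125/2)
obs 2: x=0 → posterior Inverse-Gamma(10/3, 67)
obs 3: x=4 → posterior Inverse-Gamma(23/6, 135/2)
obs 4: x=-2 → posterior Inverse-Gamma(13/3, 80)
obs 5: x=-4 → posterior Inverse-Gamma(29/6, 209/2)
obs 6: x=3/2 → posterior Inverse-Gamma(16/3, 845/8)
obs 7: x=-7/2 → posterior Inverse-Gamma(35/6, 507/4)
obs 8: x=-7/4 → posterior Inverse-Gamma(19/3, 4417/32)
obs 9: x=5/2 → posterior Inverse-Gamma(41/6, 4421/32)
obs 10: x=3 → posterior Inverse-Gamma(22/3, 4421/32)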